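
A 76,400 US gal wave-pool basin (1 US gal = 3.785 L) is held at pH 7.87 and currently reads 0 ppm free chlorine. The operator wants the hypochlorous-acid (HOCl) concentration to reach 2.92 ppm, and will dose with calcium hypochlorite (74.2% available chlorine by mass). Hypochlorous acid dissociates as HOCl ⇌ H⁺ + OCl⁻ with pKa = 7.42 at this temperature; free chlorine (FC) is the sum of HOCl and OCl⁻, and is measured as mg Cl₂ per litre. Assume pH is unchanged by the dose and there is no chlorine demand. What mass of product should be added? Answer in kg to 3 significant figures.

4.35 kg

Volume: 76,400 US gal × 3.785 L/gal = 289,174 L.
[OCl⁻]/[HOCl] = 10^(pH − pKa) = 10^(7.87 − 7.42) = 2.818; fraction as HOCl = 1/(1 + 2.818) = 0.2619.
Free chlorine required for 2.92 ppm HOCl: 2.92 / 0.2619 = 11.15 ppm.
FC to add: 11.15 − 0 = 11.15 mg/L as Cl₂.
Cl₂ equivalent: 11.15 mg/L × 289,174 L = 3224 g.
Product at 74.2% available Cl: 3224 / 0.742 = 4345 g.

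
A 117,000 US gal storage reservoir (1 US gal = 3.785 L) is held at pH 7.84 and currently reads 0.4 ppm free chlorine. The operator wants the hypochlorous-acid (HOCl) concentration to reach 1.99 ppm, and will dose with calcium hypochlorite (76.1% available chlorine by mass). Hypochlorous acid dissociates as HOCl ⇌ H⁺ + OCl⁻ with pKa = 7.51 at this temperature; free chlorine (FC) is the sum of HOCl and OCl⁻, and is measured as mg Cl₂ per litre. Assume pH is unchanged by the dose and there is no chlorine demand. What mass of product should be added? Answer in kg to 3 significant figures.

Volume: 117,000 US gal × 3.785 L/gal = 442,845 L.
[OCl⁻]/[HOCl] = 10^(pH − pKa) = 10^(7.84 − 7.51) = 2.138; fraction as HOCl = 1/(1 + 2.138) = 0.3187.
Free chlorine required for 1.99 ppm HOCl: 1.99 / 0.3187 = 6.245 ppm.
FC to add: 6.245 − 0.4 = 5.845 mg/L as Cl₂.
Cl₂ equivalent: 5.845 mg/L × 442,845 L = 2588 g.
Product at 76.1% available Cl: 2588 / 0.761 = 3401 g.

3.40 kg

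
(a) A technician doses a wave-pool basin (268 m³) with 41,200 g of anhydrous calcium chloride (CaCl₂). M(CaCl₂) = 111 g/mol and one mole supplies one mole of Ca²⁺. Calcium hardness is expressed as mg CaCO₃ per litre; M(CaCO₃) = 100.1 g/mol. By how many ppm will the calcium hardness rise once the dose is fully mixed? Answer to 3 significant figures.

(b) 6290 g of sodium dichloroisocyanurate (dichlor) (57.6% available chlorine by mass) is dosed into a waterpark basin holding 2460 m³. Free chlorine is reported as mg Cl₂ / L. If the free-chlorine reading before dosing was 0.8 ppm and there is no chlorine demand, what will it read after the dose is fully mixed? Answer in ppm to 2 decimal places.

(a) 139 ppm; (b) 2.27 ppm

(a) Volume: 268 m³ = 268,000 L.
(a) Moles of Ca²⁺: 41,200 g ÷ 111 g/mol = 371.2 mol.
(a) As CaCO₃: 371.2 mol × 100.1 g/mol = 37,150 g.
(a) Rise: 37,150 g / 268,000 L × 1000 = 138.6 mg/L.

(b) Volume: 2460 m³ = 2,460,000 L.
(b) Available chlorine delivered: 6290 g × 0.576 = 3623 g as Cl₂.
(b) Concentration rise: 3623 g / 2,460,000 L = 1.473 mg/L = 1.47 ppm.
(b) Final FC: 0.8 + 1.47 = 2.27 ppm.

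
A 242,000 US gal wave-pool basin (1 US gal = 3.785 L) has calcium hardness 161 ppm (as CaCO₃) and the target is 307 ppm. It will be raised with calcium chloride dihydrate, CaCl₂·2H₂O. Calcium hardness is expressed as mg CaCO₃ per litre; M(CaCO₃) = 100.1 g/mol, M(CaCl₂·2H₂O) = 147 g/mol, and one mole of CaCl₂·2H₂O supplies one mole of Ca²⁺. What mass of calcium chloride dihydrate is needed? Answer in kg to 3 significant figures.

196 kg

Volume: 242,000 US gal × 3.785 L/gal = 915,970 L.
Hardness to add: (307 − 161) = 146 mg/L as CaCO₃ × 915,970 L = 133,700 g as CaCO₃.
Moles of Ca²⁺ (1 mol Ca²⁺ ≡ 1 mol CaCO₃): 133,700 / 100.1 g/mol = 1336 mol.
Mass of CaCl₂·2H₂O: 1336 × 147 = 196,400 g.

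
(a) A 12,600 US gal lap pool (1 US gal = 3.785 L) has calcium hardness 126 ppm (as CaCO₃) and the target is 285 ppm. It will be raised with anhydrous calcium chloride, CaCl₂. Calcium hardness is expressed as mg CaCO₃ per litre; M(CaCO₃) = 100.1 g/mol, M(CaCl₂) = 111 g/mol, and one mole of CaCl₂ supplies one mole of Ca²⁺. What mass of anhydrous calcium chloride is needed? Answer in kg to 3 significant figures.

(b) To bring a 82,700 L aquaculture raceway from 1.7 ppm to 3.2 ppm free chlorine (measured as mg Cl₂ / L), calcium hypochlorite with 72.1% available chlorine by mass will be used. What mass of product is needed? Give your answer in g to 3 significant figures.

(a) Volume: 12,600 US gal × 3.785 L/gal = 47,691 L.
(a) Hardness to add: (285 − 126) = 159 mg/L as CaCO₃ × 47,691 L = 7583 g as CaCO₃.
(a) Moles of Ca²⁺ (1 mol Ca²⁺ ≡ 1 mol CaCO₃): 7583 / 100.1 g/mol = 75.75 mol.
(a) Mass of CaCl₂: 75.75 × 111 = 8409 g.

(b) Chlorine deficit: 3.2 − 1.7 = 1.5 ppm = 1.5 mg/L as Cl₂.
(b) Cl₂ equivalent needed: 1.5 mg/L × 82,700 L = 124,000 mg = 124 g.
(b) Product at 72.1% available chlorine: 124 / 0.721 = 172.1 g.

(a) 8.41 kg; (b) 172 g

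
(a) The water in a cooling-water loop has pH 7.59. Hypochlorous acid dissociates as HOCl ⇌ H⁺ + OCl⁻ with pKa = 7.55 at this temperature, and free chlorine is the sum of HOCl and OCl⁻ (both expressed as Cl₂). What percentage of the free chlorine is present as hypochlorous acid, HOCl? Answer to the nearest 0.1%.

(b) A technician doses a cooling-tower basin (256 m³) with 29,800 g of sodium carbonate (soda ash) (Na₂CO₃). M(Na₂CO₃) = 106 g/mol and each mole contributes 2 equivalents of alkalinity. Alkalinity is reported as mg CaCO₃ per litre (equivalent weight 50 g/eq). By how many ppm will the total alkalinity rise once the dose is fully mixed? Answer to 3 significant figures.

(a) [OCl⁻]/[HOCl] = 10^(pH − pKa) = 10^(7.59 − 7.55) = 10^0.04 = 1.096.
(a) Fraction as HOCl = 1 / (1 + 1.096) = 0.477.

(b) Volume: 256 m³ = 256,000 L.
(b) Moles of Na₂CO₃: 29,800 g ÷ 106 g/mol = 281.1 mol → 562.3 eq of alkalinity.
(b) As CaCO₃: 562.3 eq × 50 g/eq = 28,110 g.
(b) Rise: 28,110 g / 256,000 L × 1000 = 109.8 mg/L.

(a) 47.7%; (b) 110 ppm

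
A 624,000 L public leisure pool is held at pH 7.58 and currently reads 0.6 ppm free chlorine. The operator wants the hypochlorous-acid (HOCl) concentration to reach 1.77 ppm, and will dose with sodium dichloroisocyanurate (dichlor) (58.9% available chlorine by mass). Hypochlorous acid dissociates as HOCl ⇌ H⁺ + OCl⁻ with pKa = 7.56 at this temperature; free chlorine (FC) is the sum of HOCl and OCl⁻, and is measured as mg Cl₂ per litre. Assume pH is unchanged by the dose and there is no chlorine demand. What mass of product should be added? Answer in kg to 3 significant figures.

[OCl⁻]/[HOCl] = 10^(pH − pKa) = 10^(7.58 − 7.56) = 1.047; fraction as HOCl = 1/(1 + 1.047) = 0.4885.
Free chlorine required for 1.77 ppm HOCl: 1.77 / 0.4885 = 3.623 ppm.
FC to add: 3.623 − 0.6 = 3.023 mg/L as Cl₂.
Cl₂ equivalent: 3.023 mg/L × 624,000 L = 1887 g.
Product at 58.9% available Cl: 1887 / 0.589 = 3203 g.

3.20 kg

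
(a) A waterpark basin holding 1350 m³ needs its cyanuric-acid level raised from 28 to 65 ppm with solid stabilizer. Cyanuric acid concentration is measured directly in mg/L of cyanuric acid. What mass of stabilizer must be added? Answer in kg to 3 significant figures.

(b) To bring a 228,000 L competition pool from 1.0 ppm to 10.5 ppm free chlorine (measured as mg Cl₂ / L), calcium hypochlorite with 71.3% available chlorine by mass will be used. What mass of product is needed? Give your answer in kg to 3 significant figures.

(a) 50.0 kg; (b) 3.04 kg

(a) Volume: 1350 m³ = 1,350,000 L.
(a) CYA to add: (65 − 28) = 37 mg/L × 1,350,000 L = 49,950 g cyanuric acid.

(b) Chlorine deficit: 10.5 − 1.0 = 9.5 ppm = 9.5 mg/L as Cl₂.
(b) Cl₂ equivalent needed: 9.5 mg/L × 228,000 L = 2,166,000 mg = 2166 g.
(b) Product at 71.3% available chlorine: 2166 / 0.713 = 3038 g.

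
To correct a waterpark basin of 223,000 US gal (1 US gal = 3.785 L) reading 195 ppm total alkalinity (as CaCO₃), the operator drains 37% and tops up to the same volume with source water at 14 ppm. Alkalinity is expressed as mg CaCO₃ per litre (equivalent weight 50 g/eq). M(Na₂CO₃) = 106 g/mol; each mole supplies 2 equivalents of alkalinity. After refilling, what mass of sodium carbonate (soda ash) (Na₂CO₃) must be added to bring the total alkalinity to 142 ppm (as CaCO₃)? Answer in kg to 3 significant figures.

Volume: 223,000 US gal × 3.785 L/gal = 844,055 L.
After draining 37% and refilling: 195 × 0.63 + 14 × 0.37 = 128.03 ppm.
Deficit to target: 142 − 128.03 = 13.97 mg/L.
As CaCO₃: 13.97 mg/L × 844,055 L = 11,790 g; ÷ 50 g/eq ÷ 2 = 117.9 mol Na₂CO₃.
Mass: 117.9 × 106 = 12,500 g.

12.5 kg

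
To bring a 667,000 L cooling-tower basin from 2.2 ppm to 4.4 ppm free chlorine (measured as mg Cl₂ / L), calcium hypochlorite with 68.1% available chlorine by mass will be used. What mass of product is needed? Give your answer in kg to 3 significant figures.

Chlorine deficit: 4.4 − 2.2 = 2.2 ppm = 2.2 mg/L as Cl₂.
Cl₂ equivalent needed: 2.2 mg/L × 667,000 L = 1,467,000 mg = 1467 g.
Product at 68.1% available chlorine: 1467 / 0.681 = 2155 g.

2.15 kg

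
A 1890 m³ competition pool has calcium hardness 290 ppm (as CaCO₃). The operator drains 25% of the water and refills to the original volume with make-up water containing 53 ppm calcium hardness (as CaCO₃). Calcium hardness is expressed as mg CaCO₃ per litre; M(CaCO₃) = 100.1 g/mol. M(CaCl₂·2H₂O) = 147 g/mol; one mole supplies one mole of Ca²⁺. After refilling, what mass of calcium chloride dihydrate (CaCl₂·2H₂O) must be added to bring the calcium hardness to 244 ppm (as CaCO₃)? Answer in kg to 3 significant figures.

36.8 kg

Volume: 1890 m³ = 1,890,000 L.
After draining 25% and refilling: 290 × 0.75 + 53 × 0.25 = 230.75 ppm.
Deficit to target: 244 − 230.75 = 13.25 mg/L.
As CaCO₃: 13.25 mg/L × 1,890,000 L = 25,040 g; ÷ 100.1 = 250.2 mol Ca²⁺.
Mass: 250.2 × 147 = 36,780 g.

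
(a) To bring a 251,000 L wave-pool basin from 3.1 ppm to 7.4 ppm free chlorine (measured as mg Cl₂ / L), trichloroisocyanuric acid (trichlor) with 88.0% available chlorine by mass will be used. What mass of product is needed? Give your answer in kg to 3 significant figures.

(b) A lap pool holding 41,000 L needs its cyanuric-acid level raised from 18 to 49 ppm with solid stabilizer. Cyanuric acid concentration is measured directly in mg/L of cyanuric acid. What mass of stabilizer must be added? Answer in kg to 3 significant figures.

(a) Chlorine deficit: 7.4 − 3.1 = 4.3 ppm = 4.3 mg/L as Cl₂.
(a) Cl₂ equivalent needed: 4.3 mg/L × 251,000 L = 1,079,000 mg = 1079 g.
(a) Product at 88.0% available chlorine: 1079 / 0.88 = 1226 g.

(b) CYA to add: (49 − 18) = 31 mg/L × 41,000 L = 1271 g cyanuric acid.

(a) 1.23 kg; (b) 1.27 kg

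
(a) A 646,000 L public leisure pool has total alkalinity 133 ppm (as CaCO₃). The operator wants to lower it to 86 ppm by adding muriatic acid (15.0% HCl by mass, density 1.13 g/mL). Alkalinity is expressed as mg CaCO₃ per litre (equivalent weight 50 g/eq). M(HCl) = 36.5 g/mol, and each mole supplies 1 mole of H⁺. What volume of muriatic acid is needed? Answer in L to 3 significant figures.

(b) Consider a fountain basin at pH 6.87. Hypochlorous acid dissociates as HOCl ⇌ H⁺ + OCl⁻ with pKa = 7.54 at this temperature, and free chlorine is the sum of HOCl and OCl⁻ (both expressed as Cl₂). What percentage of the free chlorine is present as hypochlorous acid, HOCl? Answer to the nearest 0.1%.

(a) Alkalinity to neutralize: (133 − 86) = 47 mg/L as CaCO₃ × 646,000 L = 30,360 g as CaCO₃.
(a) Equivalents of H⁺ required: 30,360 ÷ 50 g/eq = 607.2 eq = 607.2 mol HCl.
(a) Mass of HCl: 607.2 × 36.5 = 22,160 g.
(a) Mass of 15.0% solution: 22,160 / 0.15 = 147,800 g.
(a) Volume: 147,800 g ÷ 1.13 g/mL = 130,800 mL.

(b) [OCl⁻]/[HOCl] = 10^(pH − pKa) = 10^(6.87 − 7.54) = 10^-0.67 = 0.2138.
(b) Fraction as HOCl = 1 / (1 + 0.2138) = 0.8239.

(a) 131 L; (b) 82.4%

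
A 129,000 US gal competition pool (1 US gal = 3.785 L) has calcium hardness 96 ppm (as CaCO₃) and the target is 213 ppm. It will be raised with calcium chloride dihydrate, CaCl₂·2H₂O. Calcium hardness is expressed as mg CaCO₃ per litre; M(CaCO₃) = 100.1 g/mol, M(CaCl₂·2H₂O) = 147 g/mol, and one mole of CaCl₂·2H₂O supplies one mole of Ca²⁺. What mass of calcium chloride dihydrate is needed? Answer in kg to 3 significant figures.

83.9 kg

Volume: 129,000 US gal × 3.785 L/gal = 488,265 L.
Hardness to add: (213 − 96) = 117 mg/L as CaCO₃ × 488,265 L = 57,130 g as CaCO₃.
Moles of Ca²⁺ (1 mol Ca²⁺ ≡ 1 mol CaCO₃): 57,130 / 100.1 g/mol = 570.7 mol.
Mass of CaCl₂·2H₂O: 570.7 × 147 = 83,890 g.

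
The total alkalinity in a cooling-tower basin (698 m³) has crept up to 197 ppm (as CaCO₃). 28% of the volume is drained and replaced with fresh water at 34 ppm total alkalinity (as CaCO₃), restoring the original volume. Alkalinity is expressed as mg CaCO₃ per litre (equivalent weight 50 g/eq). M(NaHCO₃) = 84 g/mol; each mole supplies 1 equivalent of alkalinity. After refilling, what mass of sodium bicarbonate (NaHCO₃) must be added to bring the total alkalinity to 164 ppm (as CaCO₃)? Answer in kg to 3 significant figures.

Volume: 698 m³ = 698,000 L.
After draining 28% and refilling: 197 × 0.72 + 34 × 0.28 = 151.36 ppm.
Deficit to target: 164 − 151.36 = 12.64 mg/L.
As CaCO₃: 12.64 mg/L × 698,000 L = 8823 g; ÷ 50 g/eq ÷ 1 = 176.5 mol NaHCO₃.
Mass: 176.5 × 84 = 14,820 g.

14.8 kg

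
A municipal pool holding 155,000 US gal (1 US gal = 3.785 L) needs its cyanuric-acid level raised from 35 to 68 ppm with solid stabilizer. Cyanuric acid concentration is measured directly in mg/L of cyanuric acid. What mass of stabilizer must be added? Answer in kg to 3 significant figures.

Volume: 155,000 US gal × 3.785 L/gal = 586,675 L.
CYA to add: (68 − 35) = 33 mg/L × 586,675 L = 19,360 g cyanuric acid.

19.4 kg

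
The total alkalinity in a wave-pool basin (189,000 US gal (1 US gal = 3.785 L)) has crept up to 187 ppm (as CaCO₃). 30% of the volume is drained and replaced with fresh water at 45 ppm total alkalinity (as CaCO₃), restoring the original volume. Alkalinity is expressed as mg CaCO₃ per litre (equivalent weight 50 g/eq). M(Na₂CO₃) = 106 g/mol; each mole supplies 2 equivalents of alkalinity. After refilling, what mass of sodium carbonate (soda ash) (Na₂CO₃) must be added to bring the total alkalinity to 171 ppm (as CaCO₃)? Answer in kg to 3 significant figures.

Volume: 189,000 US gal × 3.785 L/gal = 715,365 L.
After draining 30% and refilling: 187 × 0.70 + 45 × 0.30 = 144.4 ppm.
Deficit to target: 171 − 144.4 = 26.6 mg/L.
As CaCO₃: 26.6 mg/L × 715,365 L = 19,030 g; ÷ 50 g/eq ÷ 2 = 190.3 mol Na₂CO₃.
Mass: 190.3 × 106 = 20,170 g.

20.2 kg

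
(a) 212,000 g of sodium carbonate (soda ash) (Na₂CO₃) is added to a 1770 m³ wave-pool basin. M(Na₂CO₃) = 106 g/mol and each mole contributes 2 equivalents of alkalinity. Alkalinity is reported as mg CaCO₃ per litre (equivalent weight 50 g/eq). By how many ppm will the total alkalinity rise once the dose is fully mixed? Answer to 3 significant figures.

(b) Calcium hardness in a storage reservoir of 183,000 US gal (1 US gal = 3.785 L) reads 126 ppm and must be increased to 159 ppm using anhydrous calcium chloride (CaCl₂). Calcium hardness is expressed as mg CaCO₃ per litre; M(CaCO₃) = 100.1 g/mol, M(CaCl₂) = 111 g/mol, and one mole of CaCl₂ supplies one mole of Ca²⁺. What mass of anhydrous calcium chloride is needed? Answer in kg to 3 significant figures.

(a) 113 ppm; (b) 25.3 kg

(a) Volume: 1770 m³ = 1,770,000 L.
(a) Moles of Na₂CO₃: 212,000 g ÷ 106 g/mol = 2000 mol → 4000 eq of alkalinity.
(a) As CaCO₃: 4000 eq × 50 g/eq = 200,000 g.
(a) Rise: 200,000 g / 1,770,000 L × 1000 = 113 mg/L.

(b) Volume: 183,000 US gal × 3.785 L/gal = 692,655 L.
(b) Hardness to add: (159 − 126) = 33 mg/L as CaCO₃ × 692,655 L = 22,860 g as CaCO₃.
(b) Moles of Ca²⁺ (1 mol Ca²⁺ ≡ 1 mol CaCO₃): 22,860 / 100.1 g/mol = 228.3 mol.
(b) Mass of CaCl₂: 228.3 × 111 = 25,350 g.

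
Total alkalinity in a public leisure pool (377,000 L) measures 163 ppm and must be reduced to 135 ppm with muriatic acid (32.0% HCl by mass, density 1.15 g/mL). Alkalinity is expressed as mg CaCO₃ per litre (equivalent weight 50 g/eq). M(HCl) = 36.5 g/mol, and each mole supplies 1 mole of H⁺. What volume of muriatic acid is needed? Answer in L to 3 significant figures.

20.9 L

Alkalinity to neutralize: (163 − 135) = 28 mg/L as CaCO₃ × 377,000 L = 10,560 g as CaCO₃.
Equivalents of H⁺ required: 10,560 ÷ 50 g/eq = 211.1 eq = 211.1 mol HCl.
Mass of HCl: 211.1 × 36.5 = 7706 g.
Mass of 32.0% solution: 7706 / 0.32 = 24,080 g.
Volume: 24,080 g ÷ 1.15 g/mL = 20,940 mL.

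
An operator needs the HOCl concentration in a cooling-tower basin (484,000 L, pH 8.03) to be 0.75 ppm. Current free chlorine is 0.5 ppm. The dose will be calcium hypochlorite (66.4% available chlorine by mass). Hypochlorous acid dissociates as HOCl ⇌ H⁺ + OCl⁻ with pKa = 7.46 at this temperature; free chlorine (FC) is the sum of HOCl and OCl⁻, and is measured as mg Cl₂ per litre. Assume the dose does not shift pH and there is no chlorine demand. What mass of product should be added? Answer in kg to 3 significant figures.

2.21 kg

[OCl⁻]/[HOCl] = 10^(pH − pKa) = 10^(8.03 − 7.46) = 3.715; fraction as HOCl = 1/(1 + 3.715) = 0.2121.
Free chlorine required for 0.75 ppm HOCl: 0.75 / 0.2121 = 3.537 ppm.
FC to add: 3.537 − 0.5 = 3.037 mg/L as Cl₂.
Cl₂ equivalent: 3.037 mg/L × 484,000 L = 1470 g.
Product at 66.4% available Cl: 1470 / 0.664 = 2213 g.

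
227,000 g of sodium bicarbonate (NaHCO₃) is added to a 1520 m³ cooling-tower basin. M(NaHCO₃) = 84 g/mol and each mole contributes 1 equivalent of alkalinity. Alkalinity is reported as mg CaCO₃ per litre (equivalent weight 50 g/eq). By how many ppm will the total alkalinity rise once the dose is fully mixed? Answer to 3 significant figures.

Volume: 1520 m³ = 1,520,000 L.
Moles of NaHCO₃: 227,000 g ÷ 84 g/mol = 2702 mol → 2702 eq of alkalinity.
As CaCO₃: 2702 eq × 50 g/eq = 135,100 g.
Rise: 135,100 g / 1,520,000 L × 1000 = 88.89 mg/L.

88.9 ppm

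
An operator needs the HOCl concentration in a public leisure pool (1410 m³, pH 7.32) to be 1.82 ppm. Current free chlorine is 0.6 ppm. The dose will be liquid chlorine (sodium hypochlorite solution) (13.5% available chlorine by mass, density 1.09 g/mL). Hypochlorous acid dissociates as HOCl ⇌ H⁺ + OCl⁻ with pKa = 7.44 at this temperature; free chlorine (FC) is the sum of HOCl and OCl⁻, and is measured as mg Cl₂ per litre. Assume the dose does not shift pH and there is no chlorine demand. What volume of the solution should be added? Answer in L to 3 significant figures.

Volume: 1410 m³ = 1,410,000 L.
[OCl⁻]/[HOCl] = 10^(pH − pKa) = 10^(7.32 − 7.44) = 0.7586; fraction as HOCl = 1/(1 + 0.7586) = 0.5686.
Free chlorine required for 1.82 ppm HOCl: 1.82 / 0.5686 = 3.201 ppm.
FC to add: 3.201 − 0.6 = 2.601 mg/L as Cl₂.
Cl₂ equivalent: 2.601 mg/L × 1,410,000 L = 3667 g.
Product at 13.5% available Cl: 3667 / 0.135 = 27,160 g.
Volume: 27,160 g ÷ 1.09 g/mL = 24,920 mL.

24.9 L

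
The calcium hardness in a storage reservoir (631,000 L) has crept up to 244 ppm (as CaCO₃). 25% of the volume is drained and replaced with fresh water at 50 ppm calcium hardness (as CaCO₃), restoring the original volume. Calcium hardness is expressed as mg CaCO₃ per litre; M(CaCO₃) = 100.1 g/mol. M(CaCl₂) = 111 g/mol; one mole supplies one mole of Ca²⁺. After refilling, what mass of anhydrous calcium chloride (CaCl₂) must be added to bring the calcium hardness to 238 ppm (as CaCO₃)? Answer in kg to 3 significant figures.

29.7 kg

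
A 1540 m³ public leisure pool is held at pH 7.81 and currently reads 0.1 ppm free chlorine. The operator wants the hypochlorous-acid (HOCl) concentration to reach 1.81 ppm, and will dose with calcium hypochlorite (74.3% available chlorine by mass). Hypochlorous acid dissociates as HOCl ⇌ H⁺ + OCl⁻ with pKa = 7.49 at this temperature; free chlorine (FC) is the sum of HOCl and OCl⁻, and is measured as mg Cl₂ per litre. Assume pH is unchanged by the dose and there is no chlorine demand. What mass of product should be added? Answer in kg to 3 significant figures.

11.4 kg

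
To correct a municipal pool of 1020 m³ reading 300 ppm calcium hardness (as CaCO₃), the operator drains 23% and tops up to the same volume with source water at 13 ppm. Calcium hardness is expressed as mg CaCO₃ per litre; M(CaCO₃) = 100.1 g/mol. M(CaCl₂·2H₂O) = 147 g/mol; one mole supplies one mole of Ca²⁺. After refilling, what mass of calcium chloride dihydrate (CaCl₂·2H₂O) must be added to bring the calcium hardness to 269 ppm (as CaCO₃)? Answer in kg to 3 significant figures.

52.4 kg

Volume: 1020 m³ = 1,020,000 L.
After draining 23% and refilling: 300 × 0.77 + 13 × 0.23 = 233.99 ppm.
Deficit to target: 269 − 233.99 = 35.01 mg/L.
As CaCO₃: 35.01 mg/L × 1,020,000 L = 35,710 g; ÷ 100.1 = 356.7 mol Ca²⁺.
Mass: 356.7 × 147 = 52,440 g.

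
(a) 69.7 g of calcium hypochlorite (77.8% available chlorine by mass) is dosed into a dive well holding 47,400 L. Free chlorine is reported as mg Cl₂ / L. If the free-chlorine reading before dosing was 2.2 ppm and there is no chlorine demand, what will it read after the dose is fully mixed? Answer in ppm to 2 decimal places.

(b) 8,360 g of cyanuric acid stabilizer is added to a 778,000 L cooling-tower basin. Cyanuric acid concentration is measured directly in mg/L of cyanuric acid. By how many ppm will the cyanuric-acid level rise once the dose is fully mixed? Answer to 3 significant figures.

(a) Available chlorine delivered: 69.7 g × 0.778 = 54.23 g as Cl₂.
(a) Concentration rise: 54.23 g / 47,400 L = 1.144 mg/L = 1.14 ppm.
(a) Final FC: 2.2 + 1.14 = 3.34 ppm.

(b) Rise: 8,360 g / 778,000 L × 1000 = 10.75 mg/L.

(a) 3.34 ppm; (b) 10.7 ppm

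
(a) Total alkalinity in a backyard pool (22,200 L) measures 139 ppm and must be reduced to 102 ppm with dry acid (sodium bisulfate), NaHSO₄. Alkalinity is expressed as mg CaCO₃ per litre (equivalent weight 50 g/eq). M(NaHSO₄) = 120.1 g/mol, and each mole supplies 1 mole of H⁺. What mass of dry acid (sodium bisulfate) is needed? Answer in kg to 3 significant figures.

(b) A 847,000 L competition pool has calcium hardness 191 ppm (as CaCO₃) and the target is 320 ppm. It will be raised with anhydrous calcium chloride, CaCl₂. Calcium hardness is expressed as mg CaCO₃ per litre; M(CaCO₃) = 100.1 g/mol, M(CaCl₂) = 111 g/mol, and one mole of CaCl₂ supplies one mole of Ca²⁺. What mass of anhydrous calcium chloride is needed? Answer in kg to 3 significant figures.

(a) 1.97 kg; (b) 121 kg

(a) Alkalinity to neutralize: (139 − 102) = 37 mg/L as CaCO₃ × 22,200 L = 821.4 g as CaCO₃.
(a) Equivalents of H⁺ required: 821.4 ÷ 50 g/eq = 16.43 eq = 16.43 mol NaHSO₄.
(a) Mass of NaHSO₄: 16.43 × 120.1 = 1973 g.

(b) Hardness to add: (320 − 191) = 129 mg/L as CaCO₃ × 847,000 L = 109,300 g as CaCO₃.
(b) Moles of Ca²⁺ (1 mol Ca²⁺ ≡ 1 mol CaCO₃): 109,300 / 100.1 g/mol = 1092 mol.
(b) Mass of CaCl₂: 1092 × 111 = 121,200 g.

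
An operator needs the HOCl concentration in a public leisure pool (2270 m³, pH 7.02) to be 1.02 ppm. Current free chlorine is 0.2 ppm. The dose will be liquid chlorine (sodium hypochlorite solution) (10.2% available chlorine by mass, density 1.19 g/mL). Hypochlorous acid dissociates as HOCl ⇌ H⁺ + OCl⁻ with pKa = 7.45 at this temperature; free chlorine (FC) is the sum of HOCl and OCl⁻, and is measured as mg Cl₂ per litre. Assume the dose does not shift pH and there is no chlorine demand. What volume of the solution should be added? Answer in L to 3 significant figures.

22.4 L

Volume: 2270 m³ = 2,270,000 L.
[OCl⁻]/[HOCl] = 10^(pH − pKa) = 10^(7.02 − 7.45) = 0.3715; fraction as HOCl = 1/(1 + 0.3715) = 0.7291.
Free chlorine required for 1.02 ppm HOCl: 1.02 / 0.7291 = 1.399 ppm.
FC to add: 1.399 − 0.2 = 1.199 mg/L as Cl₂.
Cl₂ equivalent: 1.199 mg/L × 2,270,000 L = 2722 g.
Product at 10.2% available Cl: 2722 / 0.102 = 26,680 g.
Volume: 26,680 g ÷ 1.19 g/mL = 22,420 mL.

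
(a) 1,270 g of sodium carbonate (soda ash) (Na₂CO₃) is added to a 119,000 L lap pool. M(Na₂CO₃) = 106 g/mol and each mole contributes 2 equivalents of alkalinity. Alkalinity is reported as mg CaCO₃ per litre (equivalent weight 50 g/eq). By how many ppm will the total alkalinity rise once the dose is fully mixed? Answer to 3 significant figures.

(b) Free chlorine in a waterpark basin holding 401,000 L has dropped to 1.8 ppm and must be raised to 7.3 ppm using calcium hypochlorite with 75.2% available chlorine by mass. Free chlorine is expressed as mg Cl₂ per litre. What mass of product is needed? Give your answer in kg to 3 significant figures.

(a) 10.1 ppm; (b) 2.93 kg

(a) Moles of Na₂CO₃: 1,270 g ÷ 106 g/mol = 11.98 mol → 23.96 eq of alkalinity.
(a) As CaCO₃: 23.96 eq × 50 g/eq = 1198 g.
(a) Rise: 1198 g / 119,000 L × 1000 = 10.07 mg/L.

(b) Chlorine deficit: 7.3 − 1.8 = 5.5 ppm = 5.5 mg/L as Cl₂.
(b) Cl₂ equivalent needed: 5.5 mg/L × 401,000 L = 2,206,000 mg = 2206 g.
(b) Product at 75.2% available chlorine: 2206 / 0.752 = 2933 g.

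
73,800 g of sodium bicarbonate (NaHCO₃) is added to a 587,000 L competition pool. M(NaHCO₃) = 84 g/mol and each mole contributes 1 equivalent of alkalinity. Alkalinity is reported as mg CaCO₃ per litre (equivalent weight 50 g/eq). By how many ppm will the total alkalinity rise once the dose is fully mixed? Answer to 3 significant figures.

74.8 ppm

Moles of NaHCO₃: 73,800 g ÷ 84 g/mol = 878.6 mol → 878.6 eq of alkalinity.
As CaCO₃: 878.6 eq × 50 g/eq = 43,930 g.
Rise: 43,930 g / 587,000 L × 1000 = 74.84 mg/L.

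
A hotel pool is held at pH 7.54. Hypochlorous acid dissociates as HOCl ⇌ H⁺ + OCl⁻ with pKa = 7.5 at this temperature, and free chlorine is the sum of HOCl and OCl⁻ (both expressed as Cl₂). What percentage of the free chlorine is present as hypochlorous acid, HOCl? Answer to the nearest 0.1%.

47.7%

[OCl⁻]/[HOCl] = 10^(pH − pKa) = 10^(7.54 − 7.5) = 10^0.04 = 1.096.
Fraction as HOCl = 1 / (1 + 1.096) = 0.477.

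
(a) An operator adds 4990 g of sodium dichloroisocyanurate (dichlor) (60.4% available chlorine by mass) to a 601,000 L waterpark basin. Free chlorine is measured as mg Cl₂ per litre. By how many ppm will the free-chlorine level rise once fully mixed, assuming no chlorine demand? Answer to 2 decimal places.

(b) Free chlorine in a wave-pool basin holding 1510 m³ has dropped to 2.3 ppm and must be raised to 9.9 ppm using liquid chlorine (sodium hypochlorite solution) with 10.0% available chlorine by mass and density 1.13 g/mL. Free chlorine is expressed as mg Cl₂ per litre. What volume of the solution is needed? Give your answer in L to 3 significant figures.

(a) 5.01 ppm; (b) 102 L

(a) Available chlorine delivered: 4990 g × 0.604 = 3014 g as Cl₂.
(a) Concentration rise: 3014 g / 601,000 L = 5.015 mg/L = 5.01 ppm.

(b) Volume: 1510 m³ = 1,510,000 L.
(b) Chlorine deficit: 9.9 − 2.3 = 7.6 ppm = 7.6 mg/L as Cl₂.
(b) Cl₂ equivalent needed: 7.6 mg/L × 1,510,000 L = 11,480,000 mg = 11,480 g.
(b) Product at 10.0% available chlorine: 11,480 / 0.1 = 114,800 g.
(b) Volume at density 1.13 g/mL: 114,800 g ÷ 1.13 g/mL = 101,600 mL.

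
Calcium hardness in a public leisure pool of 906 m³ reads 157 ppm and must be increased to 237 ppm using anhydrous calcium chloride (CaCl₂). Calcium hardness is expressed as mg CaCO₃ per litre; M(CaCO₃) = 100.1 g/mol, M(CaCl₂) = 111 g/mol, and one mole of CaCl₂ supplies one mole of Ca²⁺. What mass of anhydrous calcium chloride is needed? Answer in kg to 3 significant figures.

80.4 kg

Volume: 906 m³ = 906,000 L.
Hardness to add: (237 − 157) = 80 mg/L as CaCO₃ × 906,000 L = 72,480 g as CaCO₃.
Moles of Ca²⁺ (1 mol Ca²⁺ ≡ 1 mol CaCO₃): 72,480 / 100.1 g/mol = 724.1 mol.
Mass of CaCl₂: 724.1 × 111 = 80,370 g.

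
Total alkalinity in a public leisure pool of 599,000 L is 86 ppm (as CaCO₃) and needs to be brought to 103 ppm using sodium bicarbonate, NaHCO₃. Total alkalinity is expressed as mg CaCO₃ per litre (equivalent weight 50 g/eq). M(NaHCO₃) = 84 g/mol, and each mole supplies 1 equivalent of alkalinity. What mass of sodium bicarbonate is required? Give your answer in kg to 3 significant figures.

17.1 kg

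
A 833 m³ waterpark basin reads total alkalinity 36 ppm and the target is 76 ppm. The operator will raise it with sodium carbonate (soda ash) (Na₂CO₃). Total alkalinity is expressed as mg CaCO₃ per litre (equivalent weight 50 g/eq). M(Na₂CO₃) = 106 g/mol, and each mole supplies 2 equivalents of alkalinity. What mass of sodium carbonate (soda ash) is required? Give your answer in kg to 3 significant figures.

Volume: 833 m³ = 833,000 L.
Alkalinity to add: (76 − 36) = 40 mg/L as CaCO₃ × 833,000 L = 33,320 g as CaCO₃.
Equivalents: 33,320 g ÷ 50 g/eq = 666.4 eq.
Each mole of Na₂CO₃ supplies 2 eq, so 666.4 / 2 = 333.2 mol.
Mass: 333.2 mol × 106 g/mol = 35,320 g.

35.3 kg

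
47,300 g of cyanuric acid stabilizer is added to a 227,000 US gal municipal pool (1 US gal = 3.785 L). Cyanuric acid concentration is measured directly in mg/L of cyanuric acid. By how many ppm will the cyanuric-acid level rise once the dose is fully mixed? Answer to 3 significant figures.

Volume: 227,000 US gal × 3.785 L/gal = 859,195 L.
Rise: 47,300 g / 859,195 L × 1000 = 55.05 mg/L.

55.1 ppm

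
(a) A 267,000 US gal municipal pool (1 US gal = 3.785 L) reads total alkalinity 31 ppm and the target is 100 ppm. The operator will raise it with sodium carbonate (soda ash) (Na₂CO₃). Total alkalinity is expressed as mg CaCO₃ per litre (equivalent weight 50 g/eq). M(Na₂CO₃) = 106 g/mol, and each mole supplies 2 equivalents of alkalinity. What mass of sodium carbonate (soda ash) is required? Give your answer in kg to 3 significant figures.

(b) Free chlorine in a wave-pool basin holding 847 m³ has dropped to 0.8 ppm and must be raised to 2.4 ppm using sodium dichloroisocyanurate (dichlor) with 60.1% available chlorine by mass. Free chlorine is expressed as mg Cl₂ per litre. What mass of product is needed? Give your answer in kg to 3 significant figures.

(a) 73.9 kg; (b) 2.25 kg

(a) Volume: 267,000 US gal × 3.785 L/gal = 1,010,595 L.
(a) Alkalinity to add: (100 − 31) = 69 mg/L as CaCO₃ × 1,010,595 L = 69,730 g as CaCO₃.
(a) Equivalents: 69,730 g ÷ 50 g/eq = 1395 eq.
(a) Each mole of Na₂CO₃ supplies 2 eq, so 1395 / 2 = 697.3 mol.
(a) Mass: 697.3 mol × 106 g/mol = 73,910 g.

(b) Volume: 847 m³ = 847,000 L.
(b) Chlorine deficit: 2.4 − 0.8 = 1.6 ppm = 1.6 mg/L as Cl₂.
(b) Cl₂ equivalent needed: 1.6 mg/L × 847,000 L = 1,355,000 mg = 1355 g.
(b) Product at 60.1% available chlorine: 1355 / 0.601 = 2255 g.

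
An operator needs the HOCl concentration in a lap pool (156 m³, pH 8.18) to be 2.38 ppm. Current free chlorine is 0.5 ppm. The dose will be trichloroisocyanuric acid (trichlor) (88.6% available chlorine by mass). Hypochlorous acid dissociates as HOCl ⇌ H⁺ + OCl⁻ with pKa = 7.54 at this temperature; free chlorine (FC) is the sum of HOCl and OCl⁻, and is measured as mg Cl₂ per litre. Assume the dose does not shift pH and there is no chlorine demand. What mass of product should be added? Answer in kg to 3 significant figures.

Volume: 156 m³ = 156,000 L.
[OCl⁻]/[HOCl] = 10^(pH − pKa) = 10^(8.18 − 7.54) = 4.365; fraction as HOCl = 1/(1 + 4.365) = 0.1864.
Free chlorine required for 2.38 ppm HOCl: 2.38 / 0.1864 = 12.77 ppm.
FC to add: 12.77 − 0.5 = 12.27 mg/L as Cl₂.
Cl₂ equivalent: 12.27 mg/L × 156,000 L = 1914 g.
Product at 88.6% available Cl: 1914 / 0.886 = 2160 g.

2.16 kg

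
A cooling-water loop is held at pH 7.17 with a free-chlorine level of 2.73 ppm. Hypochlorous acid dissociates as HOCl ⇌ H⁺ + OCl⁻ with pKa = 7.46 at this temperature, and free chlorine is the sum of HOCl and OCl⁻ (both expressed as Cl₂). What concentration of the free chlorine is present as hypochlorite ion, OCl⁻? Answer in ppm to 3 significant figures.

0.925 ppm

[OCl⁻]/[HOCl] = 10^(pH − pKa) = 10^(7.17 − 7.46) = 10^-0.29 = 0.5129.
Fraction as HOCl = 1 / (1 + 0.5129) = 0.661.
OCl⁻ = (1 − 0.661) × 2.73 ppm = 0.9255 ppm.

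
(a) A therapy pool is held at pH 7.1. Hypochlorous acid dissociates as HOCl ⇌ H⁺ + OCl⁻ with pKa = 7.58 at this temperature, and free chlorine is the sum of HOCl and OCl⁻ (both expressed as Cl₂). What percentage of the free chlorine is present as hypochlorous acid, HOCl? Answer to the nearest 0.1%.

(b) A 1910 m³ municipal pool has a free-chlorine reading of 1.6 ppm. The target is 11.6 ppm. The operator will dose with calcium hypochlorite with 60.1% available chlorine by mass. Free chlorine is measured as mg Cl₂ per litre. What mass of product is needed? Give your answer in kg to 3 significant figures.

(a) [OCl⁻]/[HOCl] = 10^(pH − pKa) = 10^(7.1 − 7.58) = 10^-0.48 = 0.3311.
(a) Fraction as HOCl = 1 / (1 + 0.3311) = 0.7512.

(b) Volume: 1910 m³ = 1,910,000 L.
(b) Chlorine deficit: 11.6 − 1.6 = 10 ppm = 10 mg/L as Cl₂.
(b) Cl₂ equivalent needed: 10 mg/L × 1,910,000 L = 19,100,000 mg = 19,100 g.
(b) Product at 60.1% available chlorine: 19,100 / 0.601 = 31,780 g.

(a) 75.1%; (b) 31.8 kg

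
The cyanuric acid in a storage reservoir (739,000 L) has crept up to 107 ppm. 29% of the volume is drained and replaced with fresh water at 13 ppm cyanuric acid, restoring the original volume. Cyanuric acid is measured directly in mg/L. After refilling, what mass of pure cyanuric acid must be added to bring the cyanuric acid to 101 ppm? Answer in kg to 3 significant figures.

15.7 kg

After draining 29% and refilling: 107 × 0.71 + 13 × 0.29 = 79.74 ppm.
Deficit to target: 101 − 79.74 = 21.26 mg/L.
Mass: 21.26 mg/L × 739,000 L = 15,710 g cyanuric acid.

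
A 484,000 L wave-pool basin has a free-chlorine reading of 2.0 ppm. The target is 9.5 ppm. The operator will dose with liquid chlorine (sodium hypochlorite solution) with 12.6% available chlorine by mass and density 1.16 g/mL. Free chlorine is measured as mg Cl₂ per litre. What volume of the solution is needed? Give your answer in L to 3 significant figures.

24.8 L

Chlorine deficit: 9.5 − 2.0 = 7.5 ppm = 7.5 mg/L as Cl₂.
Cl₂ equivalent needed: 7.5 mg/L × 484,000 L = 3,630,000 mg = 3630 g.
Product at 12.6% available chlorine: 3630 / 0.126 = 28,810 g.
Volume at density 1.16 g/mL: 28,810 g ÷ 1.16 g/mL = 24,840 mL.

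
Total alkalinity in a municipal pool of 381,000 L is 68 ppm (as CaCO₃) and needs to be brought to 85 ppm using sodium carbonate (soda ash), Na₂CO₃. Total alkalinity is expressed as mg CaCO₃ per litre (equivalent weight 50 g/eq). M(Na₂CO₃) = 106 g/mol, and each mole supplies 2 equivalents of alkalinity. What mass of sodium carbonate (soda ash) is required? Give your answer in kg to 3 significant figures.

Alkalinity to add: (85 − 68) = 17 mg/L as CaCO₃ × 381,000 L = 6477 g as CaCO₃.
Equivalents: 6477 g ÷ 50 g/eq = 129.5 eq.
Each mole of Na₂CO₃ supplies 2 eq, so 129.5 / 2 = 64.77 mol.
Mass: 64.77 mol × 106 g/mol = 6866 g.

6.87 kg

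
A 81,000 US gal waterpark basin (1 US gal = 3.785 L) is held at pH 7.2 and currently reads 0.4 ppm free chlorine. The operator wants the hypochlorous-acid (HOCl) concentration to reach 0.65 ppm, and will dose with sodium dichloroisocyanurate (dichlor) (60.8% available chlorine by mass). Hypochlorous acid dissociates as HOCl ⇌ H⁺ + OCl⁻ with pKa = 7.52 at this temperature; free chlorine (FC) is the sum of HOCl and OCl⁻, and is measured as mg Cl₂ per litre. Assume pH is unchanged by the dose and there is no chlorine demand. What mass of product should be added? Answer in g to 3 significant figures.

283 g

Volume: 81,000 US gal × 3.785 L/gal = 306,585 L.
[OCl⁻]/[HOCl] = 10^(pH − pKa) = 10^(7.2 − 7.52) = 0.4786; fraction as HOCl = 1/(1 + 0.4786) = 0.6763.
Free chlorine required for 0.65 ppm HOCl: 0.65 / 0.6763 = 0.9611 ppm.
FC to add: 0.9611 − 0.4 = 0.5611 mg/L as Cl₂.
Cl₂ equivalent: 0.5611 mg/L × 306,585 L = 172 g.
Product at 60.8% available Cl: 172 / 0.608 = 282.9 g.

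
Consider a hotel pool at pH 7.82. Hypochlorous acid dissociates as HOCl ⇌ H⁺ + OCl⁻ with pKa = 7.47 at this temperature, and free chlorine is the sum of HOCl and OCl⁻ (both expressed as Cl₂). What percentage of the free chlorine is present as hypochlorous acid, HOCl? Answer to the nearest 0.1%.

[OCl⁻]/[HOCl] = 10^(pH − pKa) = 10^(7.82 − 7.47) = 10^0.35 = 2.239.
Fraction as HOCl = 1 / (1 + 2.239) = 0.3088.

30.9%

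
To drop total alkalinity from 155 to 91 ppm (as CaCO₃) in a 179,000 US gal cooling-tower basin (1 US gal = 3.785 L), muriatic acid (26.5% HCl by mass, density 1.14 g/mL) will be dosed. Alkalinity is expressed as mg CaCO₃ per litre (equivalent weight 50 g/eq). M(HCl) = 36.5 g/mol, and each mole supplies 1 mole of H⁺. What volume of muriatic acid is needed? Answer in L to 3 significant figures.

105 L

Volume: 179,000 US gal × 3.785 L/gal = 677,515 L.
Alkalinity to neutralize: (155 − 91) = 64 mg/L as CaCO₃ × 677,515 L = 43,360 g as CaCO₃.
Equivalents of H⁺ required: 43,360 ÷ 50 g/eq = 867.2 eq = 867.2 mol HCl.
Mass of HCl: 867.2 × 36.5 = 31,650 g.
Mass of 26.5% solution: 31,650 / 0.265 = 119,400 g.
Volume: 119,400 g ÷ 1.14 g/mL = 104,800 mL.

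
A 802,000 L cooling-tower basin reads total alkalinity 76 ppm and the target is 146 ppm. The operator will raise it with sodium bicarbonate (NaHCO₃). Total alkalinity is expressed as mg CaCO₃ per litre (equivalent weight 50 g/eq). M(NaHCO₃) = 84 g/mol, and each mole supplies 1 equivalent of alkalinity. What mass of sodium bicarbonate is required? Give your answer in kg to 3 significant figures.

Alkalinity to add: (146 − 76) = 70 mg/L as CaCO₃ × 802,000 L = 56,140 g as CaCO₃.
Equivalents: 56,140 g ÷ 50 g/eq = 1123 eq.
NaHCO₃ supplies 1 eq per mole → 1123 mol.
Mass: 1123 mol × 84 g/mol = 94,320 g.

94.3 kg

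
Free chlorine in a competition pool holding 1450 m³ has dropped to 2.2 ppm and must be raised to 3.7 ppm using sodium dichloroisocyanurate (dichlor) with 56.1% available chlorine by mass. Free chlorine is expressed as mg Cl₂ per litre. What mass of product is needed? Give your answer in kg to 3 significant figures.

Volume: 1450 m³ = 1,450,000 L.
Chlorine deficit: 3.7 − 2.2 = 1.5 ppm = 1.5 mg/L as Cl₂.
Cl₂ equivalent needed: 1.5 mg/L × 1,450,000 L = 2,175,000 mg = 2175 g.
Product at 56.1% available chlorine: 2175 / 0.561 = 3877 g.

3.88 kg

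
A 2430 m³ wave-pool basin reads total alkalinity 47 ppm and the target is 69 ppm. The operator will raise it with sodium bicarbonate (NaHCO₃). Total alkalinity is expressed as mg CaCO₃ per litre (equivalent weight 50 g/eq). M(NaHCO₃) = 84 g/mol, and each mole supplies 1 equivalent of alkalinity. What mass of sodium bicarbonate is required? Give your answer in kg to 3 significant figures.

89.8 kg

Volume: 2430 m³ = 2,430,000 L.
Alkalinity to add: (69 − 47) = 22 mg/L as CaCO₃ × 2,430,000 L = 53,460 g as CaCO₃.
Equivalents: 53,460 g ÷ 50 g/eq = 1069 eq.
NaHCO₃ supplies 1 eq per mole → 1069 mol.
Mass: 1069 mol × 84 g/mol = 89,810 g.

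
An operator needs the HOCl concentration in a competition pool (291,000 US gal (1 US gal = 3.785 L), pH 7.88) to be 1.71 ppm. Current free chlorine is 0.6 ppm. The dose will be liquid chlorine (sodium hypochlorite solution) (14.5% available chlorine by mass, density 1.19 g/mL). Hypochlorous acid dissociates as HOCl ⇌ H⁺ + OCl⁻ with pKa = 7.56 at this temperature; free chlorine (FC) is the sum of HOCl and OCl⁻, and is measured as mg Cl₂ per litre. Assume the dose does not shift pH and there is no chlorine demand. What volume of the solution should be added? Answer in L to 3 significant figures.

29.9 L

Volume: 291,000 US gal × 3.785 L/gal = 1,101,435 L.
[OCl⁻]/[HOCl] = 10^(pH − pKa) = 10^(7.88 − 7.56) = 2.089; fraction as HOCl = 1/(1 + 2.089) = 0.3237.
Free chlorine required for 1.71 ppm HOCl: 1.71 / 0.3237 = 5.283 ppm.
FC to add: 5.283 − 0.6 = 4.683 mg/L as Cl₂.
Cl₂ equivalent: 4.683 mg/L × 1,101,435 L = 5158 g.
Product at 14.5% available Cl: 5158 / 0.145 = 35,570 g.
Volume: 35,570 g ÷ 1.19 g/mL = 29,890 mL.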